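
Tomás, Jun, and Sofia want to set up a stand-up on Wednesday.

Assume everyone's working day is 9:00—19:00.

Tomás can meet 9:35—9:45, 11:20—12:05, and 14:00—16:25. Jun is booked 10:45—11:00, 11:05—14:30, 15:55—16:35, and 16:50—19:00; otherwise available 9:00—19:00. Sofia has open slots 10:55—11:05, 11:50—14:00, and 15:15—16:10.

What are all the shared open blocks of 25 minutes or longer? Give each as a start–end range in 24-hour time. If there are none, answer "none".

Jun free within 09:00–19:00: 09:00–10:45, 11:00–11:05, 14:30–15:55, 16:35–16:50.
Tomás ∩ Jun: 09:35–09:45, 14:30–15:55.
Tomás ∩ Jun ∩ Sofia: 15:15–15:55.
Windows ≥ 25 min: 15:15–15:55.

15:15–15:55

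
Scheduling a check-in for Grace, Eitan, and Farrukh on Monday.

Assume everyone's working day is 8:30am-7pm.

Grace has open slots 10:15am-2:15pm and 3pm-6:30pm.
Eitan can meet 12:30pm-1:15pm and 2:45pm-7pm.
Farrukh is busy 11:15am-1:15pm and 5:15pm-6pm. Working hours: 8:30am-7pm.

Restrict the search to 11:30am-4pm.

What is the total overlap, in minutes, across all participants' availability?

Farrukh free within 08:30–19:00: 08:30–11:15, 13:15–17:15, 18:00–19:00.
Grace ∩ Eitan: 12:30–13:15, 15:00–18:30.
Grace ∩ Eitan ∩ Farrukh: 15:00–17:15, 18:00–18:30.
Restricted to 11:30–16:00: 15:00–16:00.
Total common minutes: 60.

60 minutes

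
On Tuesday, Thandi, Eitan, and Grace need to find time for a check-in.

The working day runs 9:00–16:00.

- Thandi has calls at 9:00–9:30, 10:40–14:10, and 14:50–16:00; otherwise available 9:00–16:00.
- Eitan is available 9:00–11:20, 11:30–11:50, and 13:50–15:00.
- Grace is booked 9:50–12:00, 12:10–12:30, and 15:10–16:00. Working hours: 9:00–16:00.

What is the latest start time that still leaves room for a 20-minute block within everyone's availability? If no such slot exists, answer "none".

14:30

Thandi free within 09:00–16:00: 09:30–10:40, 14:10–14:50.
Grace free within 09:00–16:00: 09:00–09:50, 12:00–12:10, 12:30–15:10.
Thandi ∩ Eitan: 09:30–10:40, 14:10–14:50.
Thandi ∩ Eitan ∩ Grace: 09:30–09:50, 14:10–14:50.
Windows ≥ 20 min: 09:30–09:50, 14:10–14:50.
Latest start in the last window 14:10–14:50 is 14:50 − 20 min = 14:30.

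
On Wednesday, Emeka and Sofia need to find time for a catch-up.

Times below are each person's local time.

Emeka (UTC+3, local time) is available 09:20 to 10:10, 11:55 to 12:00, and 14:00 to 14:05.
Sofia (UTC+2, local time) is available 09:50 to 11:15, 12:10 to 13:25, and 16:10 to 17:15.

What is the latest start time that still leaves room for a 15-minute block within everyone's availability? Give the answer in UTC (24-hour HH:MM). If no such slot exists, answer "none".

Emeka → UTC: 06:20–07:10, 08:55–09:00, 11:00–11:05.
Sofia → UTC: 07:50–09:15, 10:10–11:25, 14:10–15:15.
Emeka ∩ Sofia: 08:55–09:00, 11:00–11:05.
Windows ≥ 15 min: (none).

none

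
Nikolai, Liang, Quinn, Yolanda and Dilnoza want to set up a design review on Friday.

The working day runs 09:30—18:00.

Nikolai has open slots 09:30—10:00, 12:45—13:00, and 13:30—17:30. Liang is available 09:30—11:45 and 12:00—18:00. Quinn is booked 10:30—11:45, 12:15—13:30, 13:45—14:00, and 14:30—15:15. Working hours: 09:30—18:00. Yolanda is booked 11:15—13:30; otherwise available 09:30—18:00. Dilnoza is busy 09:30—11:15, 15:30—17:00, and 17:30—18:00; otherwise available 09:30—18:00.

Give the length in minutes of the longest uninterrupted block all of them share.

Quinn free within 09:30–18:00: 09:30–10:30, 11:45–12:15, 13:30–13:45, 14:00–14:30, 15:15–18:00.
Yolanda free within 09:30–18:00: 09:30–11:15, 13:30–18:00.
Dilnoza free within 09:30–18:00: 11:15–15:30, 17:00–17:30.
Nikolai ∩ Liang: 09:30–10:00, 12:45–13:00, 13:30–17:30.
Nikolai ∩ Liang ∩ Quinn: 09:30–10:00, 13:30–13:45, 14:00–14:30, 15:15–17:30.
Nikolai ∩ Liang ∩ Quinn ∩ Yolanda: 09:30–10:00, 13:30–13:45, 14:00–14:30, 15:15–17:30.
Nikolai ∩ Liang ∩ Quinn ∩ Yolanda ∩ Dilnoza: 13:30–13:45, 14:00–14:30, 15:15–15:30, 17:00–17:30.
Common window lengths: 15, 30, 15, 30 min; longest is 30.

30 minutes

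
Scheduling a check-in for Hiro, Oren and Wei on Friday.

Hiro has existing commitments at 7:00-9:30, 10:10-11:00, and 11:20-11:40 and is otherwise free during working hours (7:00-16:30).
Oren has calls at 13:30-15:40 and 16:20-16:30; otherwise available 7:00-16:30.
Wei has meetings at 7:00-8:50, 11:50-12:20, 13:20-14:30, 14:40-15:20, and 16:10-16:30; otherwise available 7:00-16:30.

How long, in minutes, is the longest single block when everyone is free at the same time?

60 minutes

Hiro free within 07:00–16:30: 09:30–10:10, 11:00–11:20, 11:40–16:30.
Oren free within 07:00–16:30: 07:00–13:30, 15:40–16:20.
Wei free within 07:00–16:30: 08:50–11:50, 12:20–13:20, 14:30–14:40, 15:20–16:10.
Hiro ∩ Oren: 09:30–10:10, 11:00–11:20, 11:40–13:30, 15:40–16:20.
Hiro ∩ Oren ∩ Wei: 09:30–10:10, 11:00–11:20, 11:40–11:50, 12:20–13:20, 15:40–16:10.
Common window lengths: 40, 20, 10, 60, 30 min; longest is 60.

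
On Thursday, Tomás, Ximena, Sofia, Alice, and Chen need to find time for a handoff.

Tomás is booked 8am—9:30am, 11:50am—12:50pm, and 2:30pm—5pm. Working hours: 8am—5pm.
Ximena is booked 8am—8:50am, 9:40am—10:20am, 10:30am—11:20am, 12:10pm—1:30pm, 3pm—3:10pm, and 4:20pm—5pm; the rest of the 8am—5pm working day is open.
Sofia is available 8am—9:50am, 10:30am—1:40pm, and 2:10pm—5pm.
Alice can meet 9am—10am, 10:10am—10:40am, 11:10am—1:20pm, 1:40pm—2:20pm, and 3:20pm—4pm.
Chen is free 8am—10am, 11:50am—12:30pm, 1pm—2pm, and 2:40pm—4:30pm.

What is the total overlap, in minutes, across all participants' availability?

10 minutes

Tomás free within 08:00–17:00: 09:30–11:50, 12:50–14:30.
Ximena free within 08:00–17:00: 08:50–09:40, 10:20–10:30, 11:20–12:10, 13:30–15:00, 15:10–16:20.
Tomás ∩ Ximena: 09:30–09:40, 10:20–10:30, 11:20–11:50, 13:30–14:30.
Tomás ∩ Ximena ∩ Sofia: 09:30–09:40, 11:20–11:50, 13:30–13:40, 14:10–14:30.
Tomás ∩ Ximena ∩ Sofia ∩ Alice: 09:30–09:40, 11:20–11:50, 14:10–14:20.
Tomás ∩ Ximena ∩ Sofia ∩ Alice ∩ Chen: 09:30–09:40.
Total common minutes: 10.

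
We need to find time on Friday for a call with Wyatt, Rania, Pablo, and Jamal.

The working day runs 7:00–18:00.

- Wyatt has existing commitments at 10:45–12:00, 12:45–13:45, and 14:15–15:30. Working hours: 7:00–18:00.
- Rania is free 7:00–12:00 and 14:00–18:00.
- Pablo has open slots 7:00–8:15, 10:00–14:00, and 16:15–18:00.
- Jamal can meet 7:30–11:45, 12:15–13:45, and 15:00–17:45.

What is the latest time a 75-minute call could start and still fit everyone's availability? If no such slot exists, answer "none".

Wyatt free within 07:00–18:00: 07:00–10:45, 12:00–12:45, 13:45–14:15, 15:30–18:00.
Wyatt ∩ Rania: 07:00–10:45, 14:00–14:15, 15:30–18:00.
Wyatt ∩ Rania ∩ Pablo: 07:00–08:15, 10:00–10:45, 16:15–18:00.
Wyatt ∩ Rania ∩ Pablo ∩ Jamal: 07:30–08:15, 10:00–10:45, 16:15–17:45.
Windows ≥ 75 min: 16:15–17:45.
Latest start in the last window 16:15–17:45 is 17:45 − 75 min = 16:30.

16:30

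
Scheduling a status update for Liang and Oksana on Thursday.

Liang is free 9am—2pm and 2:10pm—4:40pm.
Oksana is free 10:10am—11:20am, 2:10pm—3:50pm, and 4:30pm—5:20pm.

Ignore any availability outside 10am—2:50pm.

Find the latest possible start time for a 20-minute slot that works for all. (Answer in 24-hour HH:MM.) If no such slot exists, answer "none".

14:30

Liang ∩ Oksana: 10:10–11:20, 14:10–15:50, 16:30–16:40.
Restricted to 10:00–14:50: 10:10–11:20, 14:10–14:50.
Windows ≥ 20 min: 10:10–11:20, 14:10–14:50.
Latest start in the last window 14:10–14:50 is 14:50 − 20 min = 14:30.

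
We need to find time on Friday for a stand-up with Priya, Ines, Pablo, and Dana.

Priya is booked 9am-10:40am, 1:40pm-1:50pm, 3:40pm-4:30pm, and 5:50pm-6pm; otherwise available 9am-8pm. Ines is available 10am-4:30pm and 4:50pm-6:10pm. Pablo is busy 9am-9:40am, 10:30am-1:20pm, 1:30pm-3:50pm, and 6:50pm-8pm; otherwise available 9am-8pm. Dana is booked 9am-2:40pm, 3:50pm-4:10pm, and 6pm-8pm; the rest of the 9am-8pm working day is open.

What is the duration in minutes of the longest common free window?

60 minutes

Priya free within 09:00–20:00: 10:40–13:40, 13:50–15:40, 16:30–17:50, 18:00–20:00.
Pablo free within 09:00–20:00: 09:40–10:30, 13:20–13:30, 15:50–18:50.
Dana free within 09:00–20:00: 14:40–15:50, 16:10–18:00.
Priya ∩ Ines: 10:40–13:40, 13:50–15:40, 16:50–17:50, 18:00–18:10.
Priya ∩ Ines ∩ Pablo: 13:20–13:30, 16:50–17:50, 18:00–18:10.
Priya ∩ Ines ∩ Pablo ∩ Dana: 16:50–17:50.
Single common window of 60 minutes.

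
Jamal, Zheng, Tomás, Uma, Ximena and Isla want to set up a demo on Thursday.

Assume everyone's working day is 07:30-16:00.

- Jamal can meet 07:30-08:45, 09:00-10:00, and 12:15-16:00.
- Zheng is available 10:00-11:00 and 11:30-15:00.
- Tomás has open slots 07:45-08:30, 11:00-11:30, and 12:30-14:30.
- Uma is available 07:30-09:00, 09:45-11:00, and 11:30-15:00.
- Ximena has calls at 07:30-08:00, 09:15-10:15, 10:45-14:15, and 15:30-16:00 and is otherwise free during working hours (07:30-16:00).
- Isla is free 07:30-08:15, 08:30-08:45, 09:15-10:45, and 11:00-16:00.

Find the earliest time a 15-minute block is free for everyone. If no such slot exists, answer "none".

14:15

Ximena free within 07:30–16:00: 08:00–09:15, 10:15–10:45, 14:15–15:30.
Jamal ∩ Zheng: 12:15–15:00.
Jamal ∩ Zheng ∩ Tomás: 12:30–14:30.
Jamal ∩ Zheng ∩ Tomás ∩ Uma: 12:30–14:30.
Jamal ∩ Zheng ∩ Tomás ∩ Uma ∩ Ximena: 14:15–14:30.
Jamal ∩ Zheng ∩ Tomás ∩ Uma ∩ Ximena ∩ Isla: 14:15–14:30.
Windows ≥ 15 min: 14:15–14:30.
Earliest such window starts at 14:15.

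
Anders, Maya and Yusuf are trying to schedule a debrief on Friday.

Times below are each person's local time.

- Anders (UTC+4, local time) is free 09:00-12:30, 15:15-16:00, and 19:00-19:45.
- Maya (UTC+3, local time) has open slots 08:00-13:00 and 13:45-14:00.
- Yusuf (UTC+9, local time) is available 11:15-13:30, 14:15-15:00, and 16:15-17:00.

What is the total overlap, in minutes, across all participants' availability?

Anders → UTC: 05:00–08:30, 11:15–12:00, 15:00–15:45.
Maya → UTC: 05:00–10:00, 10:45–11:00.
Yusuf → UTC: 02:15–04:30, 05:15–06:00, 07:15–08:00.
Anders ∩ Maya: 05:00–08:30.
Anders ∩ Maya ∩ Yusuf: 05:15–06:00, 07:15–08:00.
Total common minutes: 45 + 45 = 90.

90 minutes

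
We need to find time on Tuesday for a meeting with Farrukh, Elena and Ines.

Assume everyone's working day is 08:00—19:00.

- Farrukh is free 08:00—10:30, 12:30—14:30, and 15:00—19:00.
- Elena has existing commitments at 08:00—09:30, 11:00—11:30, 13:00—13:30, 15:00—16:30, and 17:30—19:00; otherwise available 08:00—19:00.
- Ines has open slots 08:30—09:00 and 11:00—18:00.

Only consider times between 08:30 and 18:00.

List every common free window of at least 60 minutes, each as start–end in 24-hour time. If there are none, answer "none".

13:30–14:30, 16:30–17:30

Elena free within 08:00–19:00: 09:30–11:00, 11:30–13:00, 13:30–15:00, 16:30–17:30.
Farrukh ∩ Elena: 09:30–10:30, 12:30–13:00, 13:30–14:30, 16:30–17:30.
Farrukh ∩ Elena ∩ Ines: 12:30–13:00, 13:30–14:30, 16:30–17:30.
Restricted to 08:30–18:00: 12:30–13:00, 13:30–14:30, 16:30–17:30.
Windows ≥ 60 min: 13:30–14:30, 16:30–17:30.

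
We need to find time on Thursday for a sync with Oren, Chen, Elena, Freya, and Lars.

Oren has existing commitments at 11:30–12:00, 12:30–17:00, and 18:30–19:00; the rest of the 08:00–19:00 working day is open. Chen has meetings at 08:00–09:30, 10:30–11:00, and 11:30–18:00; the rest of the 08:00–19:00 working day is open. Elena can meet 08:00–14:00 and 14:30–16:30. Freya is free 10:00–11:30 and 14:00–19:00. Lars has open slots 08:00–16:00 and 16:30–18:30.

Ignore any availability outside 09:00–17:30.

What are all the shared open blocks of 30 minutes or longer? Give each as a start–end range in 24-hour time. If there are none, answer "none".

10:00–10:30, 11:00–11:30

Oren free within 08:00–19:00: 08:00–11:30, 12:00–12:30, 17:00–18:30.
Chen free within 08:00–19:00: 09:30–10:30, 11:00–11:30, 18:00–19:00.
Oren ∩ Chen: 09:30–10:30, 11:00–11:30, 18:00–18:30.
Oren ∩ Chen ∩ Elena: 09:30–10:30, 11:00–11:30.
Oren ∩ Chen ∩ Elena ∩ Freya: 10:00–10:30, 11:00–11:30.
Oren ∩ Chen ∩ Elena ∩ Freya ∩ Lars: 10:00–10:30, 11:00–11:30.
Restricted to 09:00–17:30: 10:00–10:30, 11:00–11:30.
Windows ≥ 30 min: 10:00–10:30, 11:00–11:30.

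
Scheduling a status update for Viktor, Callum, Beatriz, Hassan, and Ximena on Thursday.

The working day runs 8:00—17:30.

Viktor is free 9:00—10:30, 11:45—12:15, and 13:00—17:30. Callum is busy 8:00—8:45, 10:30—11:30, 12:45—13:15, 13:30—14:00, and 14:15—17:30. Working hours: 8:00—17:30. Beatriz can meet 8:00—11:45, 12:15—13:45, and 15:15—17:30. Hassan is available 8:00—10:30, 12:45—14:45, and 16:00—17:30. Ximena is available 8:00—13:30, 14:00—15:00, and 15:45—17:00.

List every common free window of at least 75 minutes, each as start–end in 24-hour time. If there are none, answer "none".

Callum free within 08:00–17:30: 08:45–10:30, 11:30–12:45, 13:15–13:30, 14:00–14:15.
Viktor ∩ Callum: 09:00–10:30, 11:45–12:15, 13:15–13:30, 14:00–14:15.
Viktor ∩ Callum ∩ Beatriz: 09:00–10:30, 13:15–13:30.
Viktor ∩ Callum ∩ Beatriz ∩ Hassan: 09:00–10:30, 13:15–13:30.
Viktor ∩ Callum ∩ Beatriz ∩ Hassan ∩ Ximena: 09:00–10:30, 13:15–13:30.
Windows ≥ 75 min: 09:00–10:30.

09:00–10:30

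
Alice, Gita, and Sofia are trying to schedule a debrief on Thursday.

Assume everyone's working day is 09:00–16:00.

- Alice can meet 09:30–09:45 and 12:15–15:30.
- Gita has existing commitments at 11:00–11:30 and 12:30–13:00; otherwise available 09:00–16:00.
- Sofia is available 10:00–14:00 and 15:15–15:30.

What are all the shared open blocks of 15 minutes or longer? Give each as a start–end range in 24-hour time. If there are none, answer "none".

12:15–12:30, 13:00–14:00, 15:15–15:30

Gita free within 09:00–16:00: 09:00–11:00, 11:30–12:30, 13:00–16:00.
Alice ∩ Gita: 09:30–09:45, 12:15–12:30, 13:00–15:30.
Alice ∩ Gita ∩ Sofia: 12:15–12:30, 13:00–14:00, 15:15–15:30.
Windows ≥ 15 min: 12:15–12:30, 13:00–14:00, 15:15–15:30.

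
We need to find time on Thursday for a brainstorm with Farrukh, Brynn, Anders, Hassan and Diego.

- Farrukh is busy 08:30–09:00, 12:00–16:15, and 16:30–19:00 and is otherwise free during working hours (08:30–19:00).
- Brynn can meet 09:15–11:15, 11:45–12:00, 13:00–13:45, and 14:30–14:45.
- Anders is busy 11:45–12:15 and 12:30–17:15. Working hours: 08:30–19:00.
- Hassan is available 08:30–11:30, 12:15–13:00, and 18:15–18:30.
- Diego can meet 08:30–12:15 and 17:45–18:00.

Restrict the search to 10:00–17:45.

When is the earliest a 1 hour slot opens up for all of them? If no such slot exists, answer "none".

10:00

Farrukh free within 08:30–19:00: 09:00–12:00, 16:15–16:30.
Anders free within 08:30–19:00: 08:30–11:45, 12:15–12:30, 17:15–19:00.
Farrukh ∩ Brynn: 09:15–11:15, 11:45–12:00.
Farrukh ∩ Brynn ∩ Anders: 09:15–11:15.
Farrukh ∩ Brynn ∩ Anders ∩ Hassan: 09:15–11:15.
Farrukh ∩ Brynn ∩ Anders ∩ Hassan ∩ Diego: 09:15–11:15.
Restricted to 10:00–17:45: 10:00–11:15.
Windows ≥ 60 min: 10:00–11:15.
Earliest such window starts at 10:00.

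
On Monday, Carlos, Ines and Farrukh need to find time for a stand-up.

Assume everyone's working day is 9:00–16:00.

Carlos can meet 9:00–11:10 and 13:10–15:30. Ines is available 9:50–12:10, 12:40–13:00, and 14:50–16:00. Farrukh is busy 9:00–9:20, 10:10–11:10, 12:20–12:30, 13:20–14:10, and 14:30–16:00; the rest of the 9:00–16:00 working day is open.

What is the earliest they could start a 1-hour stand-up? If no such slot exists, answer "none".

none

Farrukh free within 09:00–16:00: 09:20–10:10, 11:10–12:20, 12:30–13:20, 14:10–14:30.
Carlos ∩ Ines: 09:50–11:10, 14:50–15:30.
Carlos ∩ Ines ∩ Farrukh: 09:50–10:10.
Windows ≥ 60 min: (none).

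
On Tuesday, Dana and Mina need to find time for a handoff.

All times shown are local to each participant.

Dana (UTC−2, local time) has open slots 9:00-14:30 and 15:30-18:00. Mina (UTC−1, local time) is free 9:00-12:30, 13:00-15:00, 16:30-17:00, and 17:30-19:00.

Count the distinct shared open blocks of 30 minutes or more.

Dana → UTC: 11:00–16:30, 17:30–20:00.
Mina → UTC: 10:00–13:30, 14:00–16:00, 17:30–18:00, 18:30–20:00.
Dana ∩ Mina: 11:00–13:30, 14:00–16:00, 17:30–18:00, 18:30–20:00.
Windows ≥ 30 min: 11:00–13:30, 14:00–16:00, 17:30–18:00, 18:30–20:00.
That's 4 windows.

4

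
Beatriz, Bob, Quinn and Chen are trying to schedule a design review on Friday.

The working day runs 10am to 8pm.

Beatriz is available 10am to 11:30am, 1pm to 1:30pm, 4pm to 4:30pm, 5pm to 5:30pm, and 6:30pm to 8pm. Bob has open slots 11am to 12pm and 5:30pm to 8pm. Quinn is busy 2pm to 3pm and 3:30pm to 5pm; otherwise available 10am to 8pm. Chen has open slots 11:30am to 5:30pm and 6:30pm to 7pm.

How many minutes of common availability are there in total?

30 minutes

Quinn free within 10:00–20:00: 10:00–14:00, 15:00–15:30, 17:00–20:00.
Beatriz ∩ Bob: 11:00–11:30, 18:30–20:00.
Beatriz ∩ Bob ∩ Quinn: 11:00–11:30, 18:30–20:00.
Beatriz ∩ Bob ∩ Quinn ∩ Chen: 18:30–19:00.
Total common minutes: 30.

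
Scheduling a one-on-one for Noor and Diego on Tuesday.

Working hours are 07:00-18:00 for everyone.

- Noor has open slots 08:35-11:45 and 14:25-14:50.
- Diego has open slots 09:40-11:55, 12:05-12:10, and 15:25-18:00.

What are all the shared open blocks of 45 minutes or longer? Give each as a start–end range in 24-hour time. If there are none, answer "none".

09:40–11:45

Noor ∩ Diego: 09:40–11:45.
Windows ≥ 45 min: 09:40–11:45.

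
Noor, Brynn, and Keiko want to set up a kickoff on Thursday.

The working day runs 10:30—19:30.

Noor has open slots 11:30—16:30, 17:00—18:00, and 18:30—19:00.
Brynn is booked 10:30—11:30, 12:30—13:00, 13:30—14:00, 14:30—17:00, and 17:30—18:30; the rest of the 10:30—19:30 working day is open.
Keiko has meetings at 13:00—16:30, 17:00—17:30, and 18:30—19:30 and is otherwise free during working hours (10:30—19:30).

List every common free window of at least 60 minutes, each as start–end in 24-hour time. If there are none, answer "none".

11:30–12:30

Brynn free within 10:30–19:30: 11:30–12:30, 13:00–13:30, 14:00–14:30, 17:00–17:30, 18:30–19:30.
Keiko free within 10:30–19:30: 10:30–13:00, 16:30–17:00, 17:30–18:30.
Noor ∩ Brynn: 11:30–12:30, 13:00–13:30, 14:00–14:30, 17:00–17:30, 18:30–19:00.
Noor ∩ Brynn ∩ Keiko: 11:30–12:30.
Windows ≥ 60 min: 11:30–12:30.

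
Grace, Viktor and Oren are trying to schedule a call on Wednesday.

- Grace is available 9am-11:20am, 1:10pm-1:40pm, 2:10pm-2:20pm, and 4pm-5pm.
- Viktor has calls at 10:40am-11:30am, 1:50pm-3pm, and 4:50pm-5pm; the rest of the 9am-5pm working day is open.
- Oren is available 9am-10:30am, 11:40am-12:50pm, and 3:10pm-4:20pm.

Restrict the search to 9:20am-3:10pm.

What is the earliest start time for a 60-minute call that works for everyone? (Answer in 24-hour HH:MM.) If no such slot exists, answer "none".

Viktor free within 09:00–17:00: 09:00–10:40, 11:30–13:50, 15:00–16:50.
Grace ∩ Viktor: 09:00–10:40, 13:10–13:40, 16:00–16:50.
Grace ∩ Viktor ∩ Oren: 09:00–10:30, 16:00–16:20.
Restricted to 09:20–15:10: 09:20–10:30.
Windows ≥ 60 min: 09:20–10:30.
Earliest such window starts at 09:20.

09:20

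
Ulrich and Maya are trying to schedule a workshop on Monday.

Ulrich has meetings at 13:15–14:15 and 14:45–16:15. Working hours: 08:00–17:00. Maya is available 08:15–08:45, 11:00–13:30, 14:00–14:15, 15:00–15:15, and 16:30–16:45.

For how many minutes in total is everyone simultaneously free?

Ulrich free within 08:00–17:00: 08:00–13:15, 14:15–14:45, 16:15–17:00.
Ulrich ∩ Maya: 08:15–08:45, 11:00–13:15, 16:30–16:45.
Total common minutes: 30 + 135 + 15 = 180.

180 minutes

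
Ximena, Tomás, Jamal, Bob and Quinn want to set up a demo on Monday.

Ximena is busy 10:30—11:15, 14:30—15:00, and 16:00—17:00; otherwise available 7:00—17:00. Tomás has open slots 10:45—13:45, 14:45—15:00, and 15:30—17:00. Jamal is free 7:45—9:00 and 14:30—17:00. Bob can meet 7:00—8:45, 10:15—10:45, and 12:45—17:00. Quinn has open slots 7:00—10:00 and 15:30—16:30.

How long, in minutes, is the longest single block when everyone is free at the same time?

30 minutes

Ximena free within 07:00–17:00: 07:00–10:30, 11:15–14:30, 15:00–16:00.
Ximena ∩ Tomás: 11:15–13:45, 15:30–16:00.
Ximena ∩ Tomás ∩ Jamal: 15:30–16:00.
Ximena ∩ Tomás ∩ Jamal ∩ Bob: 15:30–16:00.
Ximena ∩ Tomás ∩ Jamal ∩ Bob ∩ Quinn: 15:30–16:00.
Single common window of 30 minutes.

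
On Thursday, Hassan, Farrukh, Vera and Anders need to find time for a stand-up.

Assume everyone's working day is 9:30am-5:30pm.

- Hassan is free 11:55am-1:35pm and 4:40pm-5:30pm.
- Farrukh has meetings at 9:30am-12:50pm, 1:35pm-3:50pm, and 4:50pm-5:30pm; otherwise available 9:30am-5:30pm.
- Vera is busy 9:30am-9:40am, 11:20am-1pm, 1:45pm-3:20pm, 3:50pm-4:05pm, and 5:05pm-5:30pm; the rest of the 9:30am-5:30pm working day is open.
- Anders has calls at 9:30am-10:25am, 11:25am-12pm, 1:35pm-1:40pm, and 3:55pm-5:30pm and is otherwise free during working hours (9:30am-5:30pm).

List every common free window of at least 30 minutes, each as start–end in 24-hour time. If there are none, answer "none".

13:00–13:35

Farrukh free within 09:30–17:30: 12:50–13:35, 15:50–16:50.
Vera free within 09:30–17:30: 09:40–11:20, 13:00–13:45, 15:20–15:50, 16:05–17:05.
Anders free within 09:30–17:30: 10:25–11:25, 12:00–13:35, 13:40–15:55.
Hassan ∩ Farrukh: 12:50–13:35, 16:40–16:50.
Hassan ∩ Farrukh ∩ Vera: 13:00–13:35, 16:40–16:50.
Hassan ∩ Farrukh ∩ Vera ∩ Anders: 13:00–13:35.
Windows ≥ 30 min: 13:00–13:35.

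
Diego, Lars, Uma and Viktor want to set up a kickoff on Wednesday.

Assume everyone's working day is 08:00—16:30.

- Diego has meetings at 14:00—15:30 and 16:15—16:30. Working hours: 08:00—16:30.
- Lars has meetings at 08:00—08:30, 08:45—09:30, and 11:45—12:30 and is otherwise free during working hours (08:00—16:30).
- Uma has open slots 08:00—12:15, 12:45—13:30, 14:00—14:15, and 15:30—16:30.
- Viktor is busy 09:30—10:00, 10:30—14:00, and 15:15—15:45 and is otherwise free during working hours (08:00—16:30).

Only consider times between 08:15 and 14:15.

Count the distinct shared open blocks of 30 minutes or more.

Diego free within 08:00–16:30: 08:00–14:00, 15:30–16:15.
Lars free within 08:00–16:30: 08:30–08:45, 09:30–11:45, 12:30–16:30.
Viktor free within 08:00–16:30: 08:00–09:30, 10:00–10:30, 14:00–15:15, 15:45–16:30.
Diego ∩ Lars: 08:30–08:45, 09:30–11:45, 12:30–14:00, 15:30–16:15.
Diego ∩ Lars ∩ Uma: 08:30–08:45, 09:30–11:45, 12:45–13:30, 15:30–16:15.
Diego ∩ Lars ∩ Uma ∩ Viktor: 08:30–08:45, 10:00–10:30, 15:45–16:15.
Restricted to 08:15–14:15: 08:30–08:45, 10:00–10:30.
Windows ≥ 30 min: 10:00–10:30.
That's 1 window.

1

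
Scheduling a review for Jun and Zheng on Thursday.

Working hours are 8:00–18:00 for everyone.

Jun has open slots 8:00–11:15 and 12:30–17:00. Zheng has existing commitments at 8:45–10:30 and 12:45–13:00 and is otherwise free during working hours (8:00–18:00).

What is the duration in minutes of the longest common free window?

240 minutes

Zheng free within 08:00–18:00: 08:00–08:45, 10:30–12:45, 13:00–18:00.
Jun ∩ Zheng: 08:00–08:45, 10:30–11:15, 12:30–12:45, 13:00–17:00.
Common window lengths: 45, 45, 15, 240 min; longest is 240.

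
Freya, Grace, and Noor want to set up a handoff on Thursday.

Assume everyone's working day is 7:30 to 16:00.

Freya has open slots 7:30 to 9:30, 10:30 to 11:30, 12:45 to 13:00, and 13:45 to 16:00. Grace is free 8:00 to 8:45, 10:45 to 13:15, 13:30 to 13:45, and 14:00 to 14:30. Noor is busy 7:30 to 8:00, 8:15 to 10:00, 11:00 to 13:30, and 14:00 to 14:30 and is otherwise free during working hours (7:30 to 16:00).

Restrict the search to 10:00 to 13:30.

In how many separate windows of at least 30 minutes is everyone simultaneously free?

Noor free within 07:30–16:00: 08:00–08:15, 10:00–11:00, 13:30–14:00, 14:30–16:00.
Freya ∩ Grace: 08:00–08:45, 10:45–11:30, 12:45–13:00, 14:00–14:30.
Freya ∩ Grace ∩ Noor: 08:00–08:15, 10:45–11:00.
Restricted to 10:00–13:30: 10:45–11:00.
Windows ≥ 30 min: (none).
That's 0 windows.

0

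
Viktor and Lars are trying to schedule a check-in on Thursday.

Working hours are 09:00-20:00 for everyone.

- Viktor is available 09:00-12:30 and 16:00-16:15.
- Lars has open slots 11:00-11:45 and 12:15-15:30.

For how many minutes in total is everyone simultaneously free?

Viktor ∩ Lars: 11:00–11:45, 12:15–12:30.
Total common minutes: 45 + 15 = 60.

60 minutes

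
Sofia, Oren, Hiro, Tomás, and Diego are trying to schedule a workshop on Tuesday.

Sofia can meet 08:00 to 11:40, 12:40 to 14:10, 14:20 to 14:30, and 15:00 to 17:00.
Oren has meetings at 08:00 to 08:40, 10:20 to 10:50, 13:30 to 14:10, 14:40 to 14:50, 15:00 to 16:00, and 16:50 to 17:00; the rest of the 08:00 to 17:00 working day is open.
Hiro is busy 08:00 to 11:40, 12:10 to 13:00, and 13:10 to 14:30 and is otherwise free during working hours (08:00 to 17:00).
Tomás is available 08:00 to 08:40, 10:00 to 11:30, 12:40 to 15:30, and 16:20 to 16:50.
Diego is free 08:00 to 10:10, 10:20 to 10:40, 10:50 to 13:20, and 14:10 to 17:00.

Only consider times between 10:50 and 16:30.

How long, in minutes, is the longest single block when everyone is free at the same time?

Oren free within 08:00–17:00: 08:40–10:20, 10:50–13:30, 14:10–14:40, 14:50–15:00, 16:00–16:50.
Hiro free within 08:00–17:00: 11:40–12:10, 13:00–13:10, 14:30–17:00.
Sofia ∩ Oren: 08:40–10:20, 10:50–11:40, 12:40–13:30, 14:20–14:30, 16:00–16:50.
Sofia ∩ Oren ∩ Hiro: 13:00–13:10, 16:00–16:50.
Sofia ∩ Oren ∩ Hiro ∩ Tomás: 13:00–13:10, 16:20–16:50.
Sofia ∩ Oren ∩ Hiro ∩ Tomás ∩ Diego: 13:00–13:10, 16:20–16:50.
Restricted to 10:50–16:30: 13:00–13:10, 16:20–16:30.
Common window lengths: 10, 10 min; longest is 10.

10 minutes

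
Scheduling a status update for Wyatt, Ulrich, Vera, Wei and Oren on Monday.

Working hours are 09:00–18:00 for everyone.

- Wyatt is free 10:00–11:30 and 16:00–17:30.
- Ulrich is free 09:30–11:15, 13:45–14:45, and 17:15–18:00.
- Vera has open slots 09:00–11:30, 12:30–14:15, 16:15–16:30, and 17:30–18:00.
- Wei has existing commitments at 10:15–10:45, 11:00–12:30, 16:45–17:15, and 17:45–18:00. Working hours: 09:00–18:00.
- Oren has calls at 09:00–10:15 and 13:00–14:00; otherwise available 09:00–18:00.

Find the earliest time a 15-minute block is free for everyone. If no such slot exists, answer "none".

10:45

Wei free within 09:00–18:00: 09:00–10:15, 10:45–11:00, 12:30–16:45, 17:15–17:45.
Oren free within 09:00–18:00: 10:15–13:00, 14:00–18:00.
Wyatt ∩ Ulrich: 10:00–11:15, 17:15–17:30.
Wyatt ∩ Ulrich ∩ Vera: 10:00–11:15.
Wyatt ∩ Ulrich ∩ Vera ∩ Wei: 10:00–10:15, 10:45–11:00.
Wyatt ∩ Ulrich ∩ Vera ∩ Wei ∩ Oren: 10:45–11:00.
Windows ≥ 15 min: 10:45–11:00.
Earliest such window starts at 10:45.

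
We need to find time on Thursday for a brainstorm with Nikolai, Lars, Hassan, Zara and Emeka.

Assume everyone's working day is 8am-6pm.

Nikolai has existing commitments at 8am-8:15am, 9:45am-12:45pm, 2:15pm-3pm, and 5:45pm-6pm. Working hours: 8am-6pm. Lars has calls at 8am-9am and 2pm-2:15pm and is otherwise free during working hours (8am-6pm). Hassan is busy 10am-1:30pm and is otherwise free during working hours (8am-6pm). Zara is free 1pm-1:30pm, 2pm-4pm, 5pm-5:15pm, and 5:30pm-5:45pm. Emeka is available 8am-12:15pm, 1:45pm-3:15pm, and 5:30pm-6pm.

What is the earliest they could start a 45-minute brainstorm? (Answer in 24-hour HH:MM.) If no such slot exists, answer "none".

Nikolai free within 08:00–18:00: 08:15–09:45, 12:45–14:15, 15:00–17:45.
Lars free within 08:00–18:00: 09:00–14:00, 14:15–18:00.
Hassan free within 08:00–18:00: 08:00–10:00, 13:30–18:00.
Nikolai ∩ Lars: 09:00–09:45, 12:45–14:00, 15:00–17:45.
Nikolai ∩ Lars ∩ Hassan: 09:00–09:45, 13:30–14:00, 15:00–17:45.
Nikolai ∩ Lars ∩ Hassan ∩ Zara: 15:00–16:00, 17:00–17:15, 17:30–17:45.
Nikolai ∩ Lars ∩ Hassan ∩ Zara ∩ Emeka: 15:00–15:15, 17:30–17:45.
Windows ≥ 45 min: (none).

none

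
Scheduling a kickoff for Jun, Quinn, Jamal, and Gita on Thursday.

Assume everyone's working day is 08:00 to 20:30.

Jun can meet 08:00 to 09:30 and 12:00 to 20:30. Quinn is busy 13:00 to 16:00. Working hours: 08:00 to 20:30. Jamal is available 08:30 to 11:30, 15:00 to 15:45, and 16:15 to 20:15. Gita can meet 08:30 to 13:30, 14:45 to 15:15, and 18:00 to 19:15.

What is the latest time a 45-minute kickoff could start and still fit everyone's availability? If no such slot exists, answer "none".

Quinn free within 08:00–20:30: 08:00–13:00, 16:00–20:30.
Jun ∩ Quinn: 08:00–09:30, 12:00–13:00, 16:00–20:30.
Jun ∩ Quinn ∩ Jamal: 08:30–09:30, 16:15–20:15.
Jun ∩ Quinn ∩ Jamal ∩ Gita: 08:30–09:30, 18:00–19:15.
Windows ≥ 45 min: 08:30–09:30, 18:00–19:15.
Latest start in the last window 18:00–19:15 is 19:15 − 45 min = 18:30.

18:30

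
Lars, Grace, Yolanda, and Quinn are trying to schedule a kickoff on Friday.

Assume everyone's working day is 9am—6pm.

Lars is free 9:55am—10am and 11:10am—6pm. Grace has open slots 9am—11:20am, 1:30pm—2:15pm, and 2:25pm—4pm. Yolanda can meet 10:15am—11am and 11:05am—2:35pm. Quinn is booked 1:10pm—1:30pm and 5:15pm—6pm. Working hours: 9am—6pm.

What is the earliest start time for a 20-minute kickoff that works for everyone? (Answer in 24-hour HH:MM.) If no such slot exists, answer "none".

Quinn free within 09:00–18:00: 09:00–13:10, 13:30–17:15.
Lars ∩ Grace: 09:55–10:00, 11:10–11:20, 13:30–14:15, 14:25–16:00.
Lars ∩ Grace ∩ Yolanda: 11:10–11:20, 13:30–14:15, 14:25–14:35.
Lars ∩ Grace ∩ Yolanda ∩ Quinn: 11:10–11:20, 13:30–14:15, 14:25–14:35.
Windows ≥ 20 min: 13:30–14:15.
Earliest such window starts at 13:30.

13:30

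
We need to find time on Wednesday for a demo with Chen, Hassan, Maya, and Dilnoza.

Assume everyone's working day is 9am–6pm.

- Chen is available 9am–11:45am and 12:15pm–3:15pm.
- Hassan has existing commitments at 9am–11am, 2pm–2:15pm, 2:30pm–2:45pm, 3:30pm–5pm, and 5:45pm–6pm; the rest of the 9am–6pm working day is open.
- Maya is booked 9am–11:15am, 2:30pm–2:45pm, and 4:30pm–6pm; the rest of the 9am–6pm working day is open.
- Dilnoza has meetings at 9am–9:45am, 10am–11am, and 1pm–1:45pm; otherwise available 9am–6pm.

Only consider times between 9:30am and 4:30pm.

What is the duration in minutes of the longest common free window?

45 minutes

Hassan free within 09:00–18:00: 11:00–14:00, 14:15–14:30, 14:45–15:30, 17:00–17:45.
Maya free within 09:00–18:00: 11:15–14:30, 14:45–16:30.
Dilnoza free within 09:00–18:00: 09:45–10:00, 11:00–13:00, 13:45–18:00.
Chen ∩ Hassan: 11:00–11:45, 12:15–14:00, 14:15–14:30, 14:45–15:15.
Chen ∩ Hassan ∩ Maya: 11:15–11:45, 12:15–14:00, 14:15–14:30, 14:45–15:15.
Chen ∩ Hassan ∩ Maya ∩ Dilnoza: 11:15–11:45, 12:15–13:00, 13:45–14:00, 14:15–14:30, 14:45–15:15.
Restricted to 09:30–16:30: 11:15–11:45, 12:15–13:00, 13:45–14:00, 14:15–14:30, 14:45–15:15.
Common window lengths: 30, 45, 15, 15, 30 min; longest is 45.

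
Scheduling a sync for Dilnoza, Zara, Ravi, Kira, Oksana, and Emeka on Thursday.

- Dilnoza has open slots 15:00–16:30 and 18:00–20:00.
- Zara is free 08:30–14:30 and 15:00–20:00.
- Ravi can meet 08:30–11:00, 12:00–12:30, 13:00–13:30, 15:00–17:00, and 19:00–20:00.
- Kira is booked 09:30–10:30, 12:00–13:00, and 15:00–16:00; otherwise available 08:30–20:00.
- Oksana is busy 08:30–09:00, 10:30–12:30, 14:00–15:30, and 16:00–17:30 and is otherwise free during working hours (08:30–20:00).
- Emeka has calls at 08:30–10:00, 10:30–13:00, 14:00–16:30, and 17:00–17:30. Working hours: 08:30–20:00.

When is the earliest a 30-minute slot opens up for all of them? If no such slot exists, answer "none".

19:00

Kira free within 08:30–20:00: 08:30–09:30, 10:30–12:00, 13:00–15:00, 16:00–20:00.
Oksana free within 08:30–20:00: 09:00–10:30, 12:30–14:00, 15:30–16:00, 17:30–20:00.
Emeka free within 08:30–20:00: 10:00–10:30, 13:00–14:00, 16:30–17:00, 17:30–20:00.
Dilnoza ∩ Zara: 15:00–16:30, 18:00–20:00.
Dilnoza ∩ Zara ∩ Ravi: 15:00–16:30, 19:00–20:00.
Dilnoza ∩ Zara ∩ Ravi ∩ Kira: 16:00–16:30, 19:00–20:00.
Dilnoza ∩ Zara ∩ Ravi ∩ Kira ∩ Oksana: 19:00–20:00.
Dilnoza ∩ Zara ∩ Ravi ∩ Kira ∩ Oksana ∩ Emeka: 19:00–20:00.
Windows ≥ 30 min: 19:00–20:00.
Earliest such window starts at 19:00.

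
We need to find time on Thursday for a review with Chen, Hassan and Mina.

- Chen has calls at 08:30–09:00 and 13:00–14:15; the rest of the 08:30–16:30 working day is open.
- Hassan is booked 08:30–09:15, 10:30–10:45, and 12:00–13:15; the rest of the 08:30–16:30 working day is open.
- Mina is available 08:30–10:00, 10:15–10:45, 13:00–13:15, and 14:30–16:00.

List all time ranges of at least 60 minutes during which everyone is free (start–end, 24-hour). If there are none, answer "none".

Chen free within 08:30–16:30: 09:00–13:00, 14:15–16:30.
Hassan free within 08:30–16:30: 09:15–10:30, 10:45–12:00, 13:15–16:30.
Chen ∩ Hassan: 09:15–10:30, 10:45–12:00, 14:15–16:30.
Chen ∩ Hassan ∩ Mina: 09:15–10:00, 10:15–10:30, 14:30–16:00.
Windows ≥ 60 min: 14:30–16:00.

14:30–16:00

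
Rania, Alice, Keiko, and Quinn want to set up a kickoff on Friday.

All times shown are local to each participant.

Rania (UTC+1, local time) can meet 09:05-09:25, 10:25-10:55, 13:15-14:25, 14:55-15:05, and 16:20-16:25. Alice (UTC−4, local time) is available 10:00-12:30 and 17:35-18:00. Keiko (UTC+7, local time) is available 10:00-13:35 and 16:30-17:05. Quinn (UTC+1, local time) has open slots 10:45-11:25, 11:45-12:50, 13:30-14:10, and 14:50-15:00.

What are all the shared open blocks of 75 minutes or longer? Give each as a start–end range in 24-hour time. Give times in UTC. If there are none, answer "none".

none

Rania → UTC: 08:05–08:25, 09:25–09:55, 12:15–13:25, 13:55–14:05, 15:20–15:25.
Alice → UTC: 14:00–16:30, 21:35–22:00.
Keiko → UTC: 03:00–06:35, 09:30–10:05.
Quinn → UTC: 09:45–10:25, 10:45–11:50, 12:30–13:10, 13:50–14:00.
Rania ∩ Alice: 14:00–14:05, 15:20–15:25.
Rania ∩ Alice ∩ Keiko: (none).
Rania ∩ Alice ∩ Keiko ∩ Quinn: (none).
Windows ≥ 75 min: (none).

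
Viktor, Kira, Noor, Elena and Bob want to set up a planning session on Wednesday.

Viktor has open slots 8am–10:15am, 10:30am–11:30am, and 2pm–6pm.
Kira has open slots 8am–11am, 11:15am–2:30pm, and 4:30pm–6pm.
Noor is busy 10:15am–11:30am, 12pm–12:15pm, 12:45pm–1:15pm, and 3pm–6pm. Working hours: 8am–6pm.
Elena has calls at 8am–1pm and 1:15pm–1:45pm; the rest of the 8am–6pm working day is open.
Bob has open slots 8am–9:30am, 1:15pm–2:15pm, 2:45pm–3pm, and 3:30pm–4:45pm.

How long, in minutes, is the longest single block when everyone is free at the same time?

15 minutes

Noor free within 08:00–18:00: 08:00–10:15, 11:30–12:00, 12:15–12:45, 13:15–15:00.
Elena free within 08:00–18:00: 13:00–13:15, 13:45–18:00.
Viktor ∩ Kira: 08:00–10:15, 10:30–11:00, 11:15–11:30, 14:00–14:30, 16:30–18:00.
Viktor ∩ Kira ∩ Noor: 08:00–10:15, 14:00–14:30.
Viktor ∩ Kira ∩ Noor ∩ Elena: 14:00–14:30.
Viktor ∩ Kira ∩ Noor ∩ Elena ∩ Bob: 14:00–14:15.
Single common window of 15 minutes.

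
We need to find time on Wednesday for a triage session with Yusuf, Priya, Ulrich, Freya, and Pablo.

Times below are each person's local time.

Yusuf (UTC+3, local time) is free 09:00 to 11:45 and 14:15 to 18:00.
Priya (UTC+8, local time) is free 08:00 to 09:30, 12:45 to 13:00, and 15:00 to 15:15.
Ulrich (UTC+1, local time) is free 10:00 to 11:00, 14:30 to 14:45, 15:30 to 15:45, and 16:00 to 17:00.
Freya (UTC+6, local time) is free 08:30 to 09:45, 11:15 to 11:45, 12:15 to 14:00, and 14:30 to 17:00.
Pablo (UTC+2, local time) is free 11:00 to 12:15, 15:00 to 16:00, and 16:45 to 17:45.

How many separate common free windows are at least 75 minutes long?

0

Yusuf → UTC: 06:00–08:45, 11:15–15:00.
Priya → UTC: 00:00–01:30, 04:45–05:00, 07:00–07:15.
Ulrich → UTC: 09:00–10:00, 13:30–13:45, 14:30–14:45, 15:00–16:00.
Freya → UTC: 02:30–03:45, 05:15–05:45, 06:15–08:00, 08:30–11:00.
Pablo → UTC: 09:00–10:15, 13:00–14:00, 14:45–15:45.
Yusuf ∩ Priya: 07:00–07:15.
Yusuf ∩ Priya ∩ Ulrich: (none).
Yusuf ∩ Priya ∩ Ulrich ∩ Freya: (none).
Yusuf ∩ Priya ∩ Ulrich ∩ Freya ∩ Pablo: (none).
Windows ≥ 75 min: (none).
That's 0 windows.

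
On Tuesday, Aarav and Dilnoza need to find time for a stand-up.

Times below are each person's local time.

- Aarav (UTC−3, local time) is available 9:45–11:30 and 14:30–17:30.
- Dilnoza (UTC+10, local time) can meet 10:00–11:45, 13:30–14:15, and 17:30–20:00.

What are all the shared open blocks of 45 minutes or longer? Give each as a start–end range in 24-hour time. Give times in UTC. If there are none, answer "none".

Aarav → UTC: 12:45–14:30, 17:30–20:30.
Dilnoza → UTC: 00:00–01:45, 03:30–04:15, 07:30–10:00.
Aarav ∩ Dilnoza: (none).
Windows ≥ 45 min: (none).

none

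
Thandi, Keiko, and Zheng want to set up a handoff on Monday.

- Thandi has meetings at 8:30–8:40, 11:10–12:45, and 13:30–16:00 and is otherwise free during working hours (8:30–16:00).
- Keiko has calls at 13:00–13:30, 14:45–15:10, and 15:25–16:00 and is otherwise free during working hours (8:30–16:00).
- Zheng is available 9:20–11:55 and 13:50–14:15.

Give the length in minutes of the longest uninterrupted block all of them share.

110 minutes

Thandi free within 08:30–16:00: 08:40–11:10, 12:45–13:30.
Keiko free within 08:30–16:00: 08:30–13:00, 13:30–14:45, 15:10–15:25.
Thandi ∩ Keiko: 08:40–11:10, 12:45–13:00.
Thandi ∩ Keiko ∩ Zheng: 09:20–11:10.
Single common window of 110 minutes.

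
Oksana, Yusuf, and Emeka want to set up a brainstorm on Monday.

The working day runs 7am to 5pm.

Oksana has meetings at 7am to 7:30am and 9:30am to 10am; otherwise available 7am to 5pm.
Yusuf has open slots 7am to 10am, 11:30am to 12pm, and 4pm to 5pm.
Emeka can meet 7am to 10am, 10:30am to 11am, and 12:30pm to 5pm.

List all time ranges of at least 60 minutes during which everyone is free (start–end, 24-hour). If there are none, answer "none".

Oksana free within 07:00–17:00: 07:30–09:30, 10:00–17:00.
Oksana ∩ Yusuf: 07:30–09:30, 11:30–12:00, 16:00–17:00.
Oksana ∩ Yusuf ∩ Emeka: 07:30–09:30, 16:00–17:00.
Windows ≥ 60 min: 07:30–09:30, 16:00–17:00.

07:30–09:30, 16:00–17:00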